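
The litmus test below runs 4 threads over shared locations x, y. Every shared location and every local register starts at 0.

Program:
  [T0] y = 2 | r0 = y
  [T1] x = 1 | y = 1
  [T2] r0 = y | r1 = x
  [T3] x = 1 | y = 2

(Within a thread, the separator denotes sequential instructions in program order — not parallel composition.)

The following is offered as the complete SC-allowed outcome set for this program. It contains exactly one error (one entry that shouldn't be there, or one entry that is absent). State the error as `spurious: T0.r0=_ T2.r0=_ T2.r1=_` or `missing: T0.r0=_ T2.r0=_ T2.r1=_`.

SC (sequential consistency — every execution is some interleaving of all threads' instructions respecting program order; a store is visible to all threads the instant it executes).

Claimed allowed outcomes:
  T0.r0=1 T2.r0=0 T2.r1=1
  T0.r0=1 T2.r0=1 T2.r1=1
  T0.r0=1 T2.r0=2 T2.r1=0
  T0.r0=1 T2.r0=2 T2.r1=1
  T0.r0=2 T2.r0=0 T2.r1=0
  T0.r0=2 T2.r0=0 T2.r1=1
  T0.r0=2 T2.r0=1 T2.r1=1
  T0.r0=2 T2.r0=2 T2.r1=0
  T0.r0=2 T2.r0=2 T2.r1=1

missing: T0.r0=1 T2.r0=0 T2.r1=0

outcome vector order: (T0.r0,T2.r0,T2.r1)
SC: 10 outcomes — {100; 101; 111; 120; 121; 200; 201; 211; 220; 221}
SC∖claimed = {100}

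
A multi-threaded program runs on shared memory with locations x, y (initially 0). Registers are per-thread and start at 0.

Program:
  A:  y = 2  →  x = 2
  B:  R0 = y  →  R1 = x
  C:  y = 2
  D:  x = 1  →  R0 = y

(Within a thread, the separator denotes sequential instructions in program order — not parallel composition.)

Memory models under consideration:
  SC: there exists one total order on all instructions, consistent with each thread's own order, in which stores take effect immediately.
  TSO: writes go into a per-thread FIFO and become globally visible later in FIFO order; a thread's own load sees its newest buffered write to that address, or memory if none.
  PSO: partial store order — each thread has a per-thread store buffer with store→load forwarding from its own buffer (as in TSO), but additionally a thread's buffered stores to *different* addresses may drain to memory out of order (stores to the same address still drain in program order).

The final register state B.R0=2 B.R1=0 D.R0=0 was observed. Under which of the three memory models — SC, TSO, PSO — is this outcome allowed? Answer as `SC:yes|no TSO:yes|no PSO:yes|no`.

outcome vector order: (B.R0,B.R1,D.R0)
SC (11): 000 002 010 012 020 022 202 210 212 220 222
TSO (12): 000 002 010 012 020 022 200 202 210 212 220 222
PSO (12): 000 002 010 012 020 022 200 202 210 212 220 222
target 200 ∈ {TSO,PSO}

SC:no TSO:yes PSO:yes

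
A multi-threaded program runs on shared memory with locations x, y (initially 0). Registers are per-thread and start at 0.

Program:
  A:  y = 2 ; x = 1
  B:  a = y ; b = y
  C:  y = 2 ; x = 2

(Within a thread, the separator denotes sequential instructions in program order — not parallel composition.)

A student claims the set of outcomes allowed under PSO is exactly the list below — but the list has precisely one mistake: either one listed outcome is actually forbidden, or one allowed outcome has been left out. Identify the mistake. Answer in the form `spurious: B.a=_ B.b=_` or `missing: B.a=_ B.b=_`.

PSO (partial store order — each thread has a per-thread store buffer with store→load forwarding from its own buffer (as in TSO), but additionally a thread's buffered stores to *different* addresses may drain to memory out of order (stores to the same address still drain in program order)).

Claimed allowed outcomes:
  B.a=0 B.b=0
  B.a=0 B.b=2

outcome vector order: (B.a,B.b)
under PSO → 00; 02; 22
PSO∖claimed = {22}

missing: B.a=2 B.b=2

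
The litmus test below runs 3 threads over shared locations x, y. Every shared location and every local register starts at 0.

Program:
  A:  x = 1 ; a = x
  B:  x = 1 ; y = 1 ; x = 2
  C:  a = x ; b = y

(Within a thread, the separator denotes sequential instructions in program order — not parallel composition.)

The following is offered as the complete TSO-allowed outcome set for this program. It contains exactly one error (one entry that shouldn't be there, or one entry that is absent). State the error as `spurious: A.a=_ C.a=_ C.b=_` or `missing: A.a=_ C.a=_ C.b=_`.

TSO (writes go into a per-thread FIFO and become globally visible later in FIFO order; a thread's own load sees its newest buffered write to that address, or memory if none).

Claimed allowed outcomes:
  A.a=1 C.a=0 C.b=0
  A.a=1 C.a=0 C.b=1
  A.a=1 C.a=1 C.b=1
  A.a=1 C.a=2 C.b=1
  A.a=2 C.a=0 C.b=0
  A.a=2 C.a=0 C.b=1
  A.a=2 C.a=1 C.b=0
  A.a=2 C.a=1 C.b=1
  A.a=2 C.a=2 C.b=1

missing: A.a=1 C.a=1 C.b=0

outcome vector order: (A.a,C.a,C.b)
TSO: 10 outcomes — {<1 0 0>, <1 0 1>, <1 1 0>, <1 1 1>, <1 2 1>, <2 0 0>, <2 0 1>, <2 1 0>, <2 1 1>, <2 2 1>}
TSO∖claimed = {<1 1 0>}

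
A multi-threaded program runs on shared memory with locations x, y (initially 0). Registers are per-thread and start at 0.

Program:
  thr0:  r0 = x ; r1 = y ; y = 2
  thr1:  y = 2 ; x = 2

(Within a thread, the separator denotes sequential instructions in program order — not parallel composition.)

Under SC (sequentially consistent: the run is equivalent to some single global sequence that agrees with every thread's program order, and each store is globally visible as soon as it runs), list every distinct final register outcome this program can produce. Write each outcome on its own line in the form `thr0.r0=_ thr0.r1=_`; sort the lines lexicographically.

thr0.r0=0 thr0.r1=0
thr0.r0=0 thr0.r1=2
thr0.r0=2 thr0.r1=2

outcome vector order: (thr0.r0,thr0.r1)
|SC outcomes| = 3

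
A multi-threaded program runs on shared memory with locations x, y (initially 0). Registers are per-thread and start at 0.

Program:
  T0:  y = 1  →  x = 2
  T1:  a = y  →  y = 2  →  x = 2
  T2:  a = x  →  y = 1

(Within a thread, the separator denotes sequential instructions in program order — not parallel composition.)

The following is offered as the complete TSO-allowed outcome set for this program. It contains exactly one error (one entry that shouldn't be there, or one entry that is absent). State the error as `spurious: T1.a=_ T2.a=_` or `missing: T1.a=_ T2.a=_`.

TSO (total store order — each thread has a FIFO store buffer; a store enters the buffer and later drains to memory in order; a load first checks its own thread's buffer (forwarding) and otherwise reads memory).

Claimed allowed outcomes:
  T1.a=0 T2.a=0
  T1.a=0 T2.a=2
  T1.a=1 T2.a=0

missing: T1.a=1 T2.a=2

outcome vector order: (T1.a,T2.a)
[TSO] allowed = {0/0; 0/2; 1/0; 1/2}
TSO∖claimed = {1/2}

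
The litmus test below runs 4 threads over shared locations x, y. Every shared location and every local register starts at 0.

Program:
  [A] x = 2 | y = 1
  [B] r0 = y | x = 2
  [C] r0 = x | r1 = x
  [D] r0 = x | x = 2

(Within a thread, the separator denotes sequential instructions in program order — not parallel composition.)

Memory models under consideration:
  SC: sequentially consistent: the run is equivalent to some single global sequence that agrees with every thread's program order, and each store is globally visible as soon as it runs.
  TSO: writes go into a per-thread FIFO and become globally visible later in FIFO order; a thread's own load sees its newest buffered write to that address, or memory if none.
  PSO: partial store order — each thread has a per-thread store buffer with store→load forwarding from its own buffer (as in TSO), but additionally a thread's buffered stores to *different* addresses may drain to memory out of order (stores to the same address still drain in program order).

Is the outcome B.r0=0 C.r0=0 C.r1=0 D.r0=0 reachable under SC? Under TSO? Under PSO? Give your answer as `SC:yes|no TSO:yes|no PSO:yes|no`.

outcome vector order: (B.r0,C.r0,C.r1,D.r0)
under SC → 0/0/0/0; 0/0/0/2; 0/0/2/0; 0/0/2/2; 0/2/2/0; 0/2/2/2; 1/0/0/0; 1/0/0/2; 1/0/2/0; 1/0/2/2; 1/2/2/0; 1/2/2/2
under TSO → 0/0/0/0; 0/0/0/2; 0/0/2/0; 0/0/2/2; 0/2/2/0; 0/2/2/2; 1/0/0/0; 1/0/0/2; 1/0/2/0; 1/0/2/2; 1/2/2/0; 1/2/2/2
under PSO → 0/0/0/0; 0/0/0/2; 0/0/2/0; 0/0/2/2; 0/2/2/0; 0/2/2/2; 1/0/0/0; 1/0/0/2; 1/0/2/0; 1/0/2/2; 1/2/2/0; 1/2/2/2
target 0/0/0/0 ∈ {SC,TSO,PSO}

SC:yes TSO:yes PSO:yes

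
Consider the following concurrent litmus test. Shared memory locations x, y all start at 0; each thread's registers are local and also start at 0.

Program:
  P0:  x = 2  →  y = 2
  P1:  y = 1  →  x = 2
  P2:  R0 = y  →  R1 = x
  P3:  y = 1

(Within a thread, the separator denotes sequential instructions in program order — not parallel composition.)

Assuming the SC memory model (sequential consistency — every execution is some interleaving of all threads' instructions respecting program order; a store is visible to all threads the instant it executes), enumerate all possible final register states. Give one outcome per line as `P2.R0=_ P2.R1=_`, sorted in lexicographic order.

P2.R0=0 P2.R1=0
P2.R0=0 P2.R1=2
P2.R0=1 P2.R1=0
P2.R0=1 P2.R1=2
P2.R0=2 P2.R1=2

outcome vector order: (P2.R0,P2.R1)
|SC outcomes| = 5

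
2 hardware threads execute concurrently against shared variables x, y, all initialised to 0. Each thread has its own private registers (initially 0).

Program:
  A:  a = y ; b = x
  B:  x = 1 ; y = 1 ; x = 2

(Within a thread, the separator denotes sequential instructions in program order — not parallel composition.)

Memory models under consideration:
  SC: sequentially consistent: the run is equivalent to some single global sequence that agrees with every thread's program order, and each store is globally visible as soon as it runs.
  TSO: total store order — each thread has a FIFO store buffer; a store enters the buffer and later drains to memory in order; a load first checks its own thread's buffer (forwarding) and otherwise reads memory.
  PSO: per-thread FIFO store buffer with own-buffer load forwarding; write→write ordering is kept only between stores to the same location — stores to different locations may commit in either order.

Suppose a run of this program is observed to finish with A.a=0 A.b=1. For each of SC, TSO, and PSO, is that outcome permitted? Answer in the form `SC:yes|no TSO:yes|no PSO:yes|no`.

SC:yes TSO:yes PSO:yes

outcome vector order: (A.a,A.b)
under SC → <0 0>, <0 1>, <0 2>, <1 1>, <1 2>
under TSO → <0 0>, <0 1>, <0 2>, <1 1>, <1 2>
under PSO → <0 0>, <0 1>, <0 2>, <1 0>, <1 1>, <1 2>
target <0 1> ∈ {SC,TSO,PSO}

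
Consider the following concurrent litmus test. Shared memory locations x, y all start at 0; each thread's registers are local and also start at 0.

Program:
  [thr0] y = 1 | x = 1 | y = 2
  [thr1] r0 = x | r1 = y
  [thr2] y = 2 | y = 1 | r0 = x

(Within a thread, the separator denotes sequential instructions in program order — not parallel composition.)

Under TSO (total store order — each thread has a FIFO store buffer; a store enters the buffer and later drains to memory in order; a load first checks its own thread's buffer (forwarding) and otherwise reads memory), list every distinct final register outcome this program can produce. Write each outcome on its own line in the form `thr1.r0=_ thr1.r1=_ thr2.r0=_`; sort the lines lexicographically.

outcome vector order: (thr1.r0,thr1.r1,thr2.r0)
|TSO outcomes| = 10

thr1.r0=0 thr1.r1=0 thr2.r0=0
thr1.r0=0 thr1.r1=0 thr2.r0=1
thr1.r0=0 thr1.r1=1 thr2.r0=0
thr1.r0=0 thr1.r1=1 thr2.r0=1
thr1.r0=0 thr1.r1=2 thr2.r0=0
thr1.r0=0 thr1.r1=2 thr2.r0=1
thr1.r0=1 thr1.r1=1 thr2.r0=0
thr1.r0=1 thr1.r1=1 thr2.r0=1
thr1.r0=1 thr1.r1=2 thr2.r0=0
thr1.r0=1 thr1.r1=2 thr2.r0=1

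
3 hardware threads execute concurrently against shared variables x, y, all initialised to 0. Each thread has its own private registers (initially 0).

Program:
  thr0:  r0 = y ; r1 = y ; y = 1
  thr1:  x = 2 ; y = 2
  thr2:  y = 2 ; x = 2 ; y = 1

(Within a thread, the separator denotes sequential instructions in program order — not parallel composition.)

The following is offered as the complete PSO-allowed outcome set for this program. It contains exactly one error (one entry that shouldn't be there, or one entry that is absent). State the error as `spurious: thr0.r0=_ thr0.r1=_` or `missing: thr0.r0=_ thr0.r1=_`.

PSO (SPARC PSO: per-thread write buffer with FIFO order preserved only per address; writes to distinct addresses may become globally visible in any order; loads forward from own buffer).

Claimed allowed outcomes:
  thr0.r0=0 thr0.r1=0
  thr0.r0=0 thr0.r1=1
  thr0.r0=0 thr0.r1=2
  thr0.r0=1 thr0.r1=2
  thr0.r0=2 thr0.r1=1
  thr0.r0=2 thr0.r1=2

missing: thr0.r0=1 thr0.r1=1

outcome vector order: (thr0.r0,thr0.r1)
PSO (7): <0 0>, <0 1>, <0 2>, <1 1>, <1 2>, <2 1>, <2 2>
PSO∖claimed = {<1 1>}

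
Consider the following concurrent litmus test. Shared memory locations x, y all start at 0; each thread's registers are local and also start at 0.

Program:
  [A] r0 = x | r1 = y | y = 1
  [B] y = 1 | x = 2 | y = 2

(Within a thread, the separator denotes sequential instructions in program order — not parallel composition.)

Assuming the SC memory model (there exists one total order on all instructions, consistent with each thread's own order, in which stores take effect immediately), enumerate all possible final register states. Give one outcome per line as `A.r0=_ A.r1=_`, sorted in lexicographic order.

A.r0=0 A.r1=0
A.r0=0 A.r1=1
A.r0=0 A.r1=2
A.r0=2 A.r1=1
A.r0=2 A.r1=2

outcome vector order: (A.r0,A.r1)
|SC outcomes| = 5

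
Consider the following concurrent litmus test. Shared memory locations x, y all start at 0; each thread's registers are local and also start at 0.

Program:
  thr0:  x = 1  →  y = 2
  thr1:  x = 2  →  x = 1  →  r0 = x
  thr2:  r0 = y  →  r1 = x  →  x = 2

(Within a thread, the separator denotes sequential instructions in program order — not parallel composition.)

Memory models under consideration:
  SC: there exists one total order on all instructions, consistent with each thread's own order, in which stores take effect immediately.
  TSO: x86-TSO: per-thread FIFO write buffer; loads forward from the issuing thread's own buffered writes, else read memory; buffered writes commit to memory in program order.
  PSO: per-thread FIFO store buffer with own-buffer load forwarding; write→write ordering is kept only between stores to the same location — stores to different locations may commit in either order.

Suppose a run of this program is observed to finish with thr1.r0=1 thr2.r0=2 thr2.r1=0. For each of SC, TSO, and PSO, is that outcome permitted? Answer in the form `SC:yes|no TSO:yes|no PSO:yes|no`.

outcome vector order: (thr1.r0,thr2.r0,thr2.r1)
[SC] allowed = {<1 0 0>; <1 0 1>; <1 0 2>; <1 2 1>; <1 2 2>; <2 0 0>; <2 0 1>; <2 0 2>; <2 2 1>; <2 2 2>}
[TSO] allowed = {<1 0 0>; <1 0 1>; <1 0 2>; <1 2 1>; <1 2 2>; <2 0 0>; <2 0 1>; <2 0 2>; <2 2 1>; <2 2 2>}
[PSO] allowed = {<1 0 0>; <1 0 1>; <1 0 2>; <1 2 0>; <1 2 1>; <1 2 2>; <2 0 0>; <2 0 1>; <2 0 2>; <2 2 0>; <2 2 1>; <2 2 2>}
target <1 2 0> ∈ {PSO}

SC:no TSO:no PSO:yes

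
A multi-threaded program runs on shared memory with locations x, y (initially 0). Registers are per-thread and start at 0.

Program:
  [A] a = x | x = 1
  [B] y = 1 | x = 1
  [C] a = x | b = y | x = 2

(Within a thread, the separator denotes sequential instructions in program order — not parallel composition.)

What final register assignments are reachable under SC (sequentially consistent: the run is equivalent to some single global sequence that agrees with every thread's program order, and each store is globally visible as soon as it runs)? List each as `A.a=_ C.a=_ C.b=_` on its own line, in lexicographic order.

A.a=0 C.a=0 C.b=0
A.a=0 C.a=0 C.b=1
A.a=0 C.a=1 C.b=0
A.a=0 C.a=1 C.b=1
A.a=1 C.a=0 C.b=0
A.a=1 C.a=0 C.b=1
A.a=1 C.a=1 C.b=1
A.a=2 C.a=0 C.b=0
A.a=2 C.a=0 C.b=1
A.a=2 C.a=1 C.b=1

outcome vector order: (A.a,C.a,C.b)
|SC outcomes| = 10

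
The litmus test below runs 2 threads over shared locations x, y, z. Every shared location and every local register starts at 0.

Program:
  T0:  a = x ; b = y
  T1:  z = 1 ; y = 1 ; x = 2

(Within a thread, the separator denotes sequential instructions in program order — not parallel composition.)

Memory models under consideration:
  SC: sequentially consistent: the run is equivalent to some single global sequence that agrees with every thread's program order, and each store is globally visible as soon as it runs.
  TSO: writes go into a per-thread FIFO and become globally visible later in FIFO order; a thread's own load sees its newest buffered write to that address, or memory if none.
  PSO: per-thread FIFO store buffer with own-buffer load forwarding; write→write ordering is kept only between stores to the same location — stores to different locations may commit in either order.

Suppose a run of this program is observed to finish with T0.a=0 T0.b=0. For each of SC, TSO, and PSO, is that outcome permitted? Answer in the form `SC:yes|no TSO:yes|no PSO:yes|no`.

SC:yes TSO:yes PSO:yes

outcome vector order: (T0.a,T0.b)
under SC → (0,0), (0,1), (2,1)
under TSO → (0,0), (0,1), (2,1)
under PSO → (0,0), (0,1), (2,0), (2,1)
target (0,0) ∈ {SC,TSO,PSO}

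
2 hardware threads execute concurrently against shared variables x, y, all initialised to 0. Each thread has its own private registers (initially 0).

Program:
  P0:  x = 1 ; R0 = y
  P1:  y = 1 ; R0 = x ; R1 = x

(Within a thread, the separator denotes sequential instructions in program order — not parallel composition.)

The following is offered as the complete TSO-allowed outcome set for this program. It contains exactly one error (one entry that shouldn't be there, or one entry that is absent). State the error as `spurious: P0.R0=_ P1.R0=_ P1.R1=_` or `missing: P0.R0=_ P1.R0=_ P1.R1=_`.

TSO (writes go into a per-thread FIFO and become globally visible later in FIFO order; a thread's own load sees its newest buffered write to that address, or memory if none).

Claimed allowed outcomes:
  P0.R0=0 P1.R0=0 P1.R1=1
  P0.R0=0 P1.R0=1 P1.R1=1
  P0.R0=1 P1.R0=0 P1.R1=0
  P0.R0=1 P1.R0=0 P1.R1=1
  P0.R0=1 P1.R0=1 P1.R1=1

outcome vector order: (P0.R0,P1.R0,P1.R1)
TSO: 6 outcomes — {0/0/0 0/0/1 0/1/1 1/0/0 1/0/1 1/1/1}
TSO∖claimed = {0/0/0}

missing: P0.R0=0 P1.R0=0 P1.R1=0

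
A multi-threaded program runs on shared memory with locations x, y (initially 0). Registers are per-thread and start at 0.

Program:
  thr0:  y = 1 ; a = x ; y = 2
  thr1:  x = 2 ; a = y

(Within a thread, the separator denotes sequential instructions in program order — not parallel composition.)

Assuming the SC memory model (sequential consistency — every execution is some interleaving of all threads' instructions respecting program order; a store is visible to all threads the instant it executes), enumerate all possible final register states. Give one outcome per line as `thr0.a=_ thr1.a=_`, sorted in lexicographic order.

outcome vector order: (thr0.a,thr1.a)
|SC outcomes| = 5

thr0.a=0 thr1.a=1
thr0.a=0 thr1.a=2
thr0.a=2 thr1.a=0
thr0.a=2 thr1.a=1
thr0.a=2 thr1.a=2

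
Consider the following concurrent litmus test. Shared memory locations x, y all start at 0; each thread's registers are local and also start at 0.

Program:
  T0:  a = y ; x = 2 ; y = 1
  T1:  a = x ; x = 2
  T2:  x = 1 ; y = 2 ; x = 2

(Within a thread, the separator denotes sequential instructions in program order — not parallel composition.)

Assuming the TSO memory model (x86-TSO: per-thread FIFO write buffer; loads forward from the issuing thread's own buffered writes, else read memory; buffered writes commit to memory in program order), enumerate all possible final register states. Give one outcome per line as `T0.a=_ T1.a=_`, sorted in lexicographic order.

outcome vector order: (T0.a,T1.a)
|TSO outcomes| = 6

T0.a=0 T1.a=0
T0.a=0 T1.a=1
T0.a=0 T1.a=2
T0.a=2 T1.a=0
T0.a=2 T1.a=1
T0.a=2 T1.a=2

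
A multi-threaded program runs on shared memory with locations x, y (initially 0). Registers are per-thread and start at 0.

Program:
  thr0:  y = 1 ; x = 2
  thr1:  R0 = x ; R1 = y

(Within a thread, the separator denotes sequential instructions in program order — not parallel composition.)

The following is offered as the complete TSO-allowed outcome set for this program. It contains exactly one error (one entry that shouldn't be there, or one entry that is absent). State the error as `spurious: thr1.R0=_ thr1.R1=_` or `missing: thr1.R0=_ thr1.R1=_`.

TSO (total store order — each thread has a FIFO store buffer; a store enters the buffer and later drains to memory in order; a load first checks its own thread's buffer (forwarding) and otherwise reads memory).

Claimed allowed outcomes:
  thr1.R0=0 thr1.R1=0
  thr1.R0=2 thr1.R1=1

missing: thr1.R0=0 thr1.R1=1

outcome vector order: (thr1.R0,thr1.R1)
under TSO → 0/0, 0/1, 2/1
TSO∖claimed = {0/1}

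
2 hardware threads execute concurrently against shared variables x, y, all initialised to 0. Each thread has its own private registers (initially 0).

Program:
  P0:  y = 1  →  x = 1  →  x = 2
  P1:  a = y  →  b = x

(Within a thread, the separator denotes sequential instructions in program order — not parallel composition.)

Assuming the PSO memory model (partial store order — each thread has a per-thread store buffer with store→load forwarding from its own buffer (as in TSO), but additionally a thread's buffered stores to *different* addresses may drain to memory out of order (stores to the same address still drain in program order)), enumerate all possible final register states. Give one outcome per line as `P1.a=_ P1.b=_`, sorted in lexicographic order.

outcome vector order: (P1.a,P1.b)
|PSO outcomes| = 6

P1.a=0 P1.b=0
P1.a=0 P1.b=1
P1.a=0 P1.b=2
P1.a=1 P1.b=0
P1.a=1 P1.b=1
P1.a=1 P1.b=2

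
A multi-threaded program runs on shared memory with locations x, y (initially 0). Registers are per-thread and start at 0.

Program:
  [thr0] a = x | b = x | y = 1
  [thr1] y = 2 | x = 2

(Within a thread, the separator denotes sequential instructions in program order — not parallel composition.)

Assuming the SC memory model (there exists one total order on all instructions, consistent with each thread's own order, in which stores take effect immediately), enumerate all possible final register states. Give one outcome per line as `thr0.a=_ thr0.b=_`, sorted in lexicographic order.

thr0.a=0 thr0.b=0
thr0.a=0 thr0.b=2
thr0.a=2 thr0.b=2

outcome vector order: (thr0.a,thr0.b)
|SC outcomes| = 3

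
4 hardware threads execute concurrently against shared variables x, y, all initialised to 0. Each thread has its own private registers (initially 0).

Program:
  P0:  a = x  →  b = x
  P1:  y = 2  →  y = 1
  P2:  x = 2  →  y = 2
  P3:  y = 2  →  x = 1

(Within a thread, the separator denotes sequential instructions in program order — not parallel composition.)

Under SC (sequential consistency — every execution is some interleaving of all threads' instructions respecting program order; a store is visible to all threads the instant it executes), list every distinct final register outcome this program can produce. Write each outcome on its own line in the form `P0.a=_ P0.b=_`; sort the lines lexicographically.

outcome vector order: (P0.a,P0.b)
|SC outcomes| = 7

P0.a=0 P0.b=0
P0.a=0 P0.b=1
P0.a=0 P0.b=2
P0.a=1 P0.b=1
P0.a=1 P0.b=2
P0.a=2 P0.b=1
P0.a=2 P0.b=2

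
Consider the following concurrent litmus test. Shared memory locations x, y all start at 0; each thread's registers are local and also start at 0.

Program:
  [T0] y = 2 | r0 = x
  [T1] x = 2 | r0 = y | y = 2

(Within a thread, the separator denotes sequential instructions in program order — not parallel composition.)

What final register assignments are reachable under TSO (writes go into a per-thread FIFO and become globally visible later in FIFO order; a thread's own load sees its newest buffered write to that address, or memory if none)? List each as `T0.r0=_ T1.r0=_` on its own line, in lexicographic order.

T0.r0=0 T1.r0=0
T0.r0=0 T1.r0=2
T0.r0=2 T1.r0=0
T0.r0=2 T1.r0=2

outcome vector order: (T0.r0,T1.r0)
|TSO outcomes| = 4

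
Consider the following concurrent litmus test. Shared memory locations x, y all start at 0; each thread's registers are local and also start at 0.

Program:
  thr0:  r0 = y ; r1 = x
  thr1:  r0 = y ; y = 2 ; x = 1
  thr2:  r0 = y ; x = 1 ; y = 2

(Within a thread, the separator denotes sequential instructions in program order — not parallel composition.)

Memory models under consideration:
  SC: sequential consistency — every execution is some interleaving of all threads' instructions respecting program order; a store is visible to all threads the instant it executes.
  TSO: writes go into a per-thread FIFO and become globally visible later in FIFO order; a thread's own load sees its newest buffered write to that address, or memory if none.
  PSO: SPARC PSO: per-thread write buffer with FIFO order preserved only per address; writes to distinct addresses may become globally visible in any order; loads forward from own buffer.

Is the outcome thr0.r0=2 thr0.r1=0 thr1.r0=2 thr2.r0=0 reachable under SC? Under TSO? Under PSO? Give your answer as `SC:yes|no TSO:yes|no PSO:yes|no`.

SC:no TSO:no PSO:yes

outcome vector order: (thr0.r0,thr0.r1,thr1.r0,thr2.r0)
under SC → (0,0,0,0), (0,0,0,2), (0,0,2,0), (0,1,0,0), (0,1,0,2), (0,1,2,0), (2,0,0,0), (2,0,0,2), (2,1,0,0), (2,1,0,2), (2,1,2,0)
under TSO → (0,0,0,0), (0,0,0,2), (0,0,2,0), (0,1,0,0), (0,1,0,2), (0,1,2,0), (2,0,0,0), (2,0,0,2), (2,1,0,0), (2,1,0,2), (2,1,2,0)
under PSO → (0,0,0,0), (0,0,0,2), (0,0,2,0), (0,1,0,0), (0,1,0,2), (0,1,2,0), (2,0,0,0), (2,0,0,2), (2,0,2,0), (2,1,0,0), (2,1,0,2), (2,1,2,0)
target (2,0,2,0) ∈ {PSO}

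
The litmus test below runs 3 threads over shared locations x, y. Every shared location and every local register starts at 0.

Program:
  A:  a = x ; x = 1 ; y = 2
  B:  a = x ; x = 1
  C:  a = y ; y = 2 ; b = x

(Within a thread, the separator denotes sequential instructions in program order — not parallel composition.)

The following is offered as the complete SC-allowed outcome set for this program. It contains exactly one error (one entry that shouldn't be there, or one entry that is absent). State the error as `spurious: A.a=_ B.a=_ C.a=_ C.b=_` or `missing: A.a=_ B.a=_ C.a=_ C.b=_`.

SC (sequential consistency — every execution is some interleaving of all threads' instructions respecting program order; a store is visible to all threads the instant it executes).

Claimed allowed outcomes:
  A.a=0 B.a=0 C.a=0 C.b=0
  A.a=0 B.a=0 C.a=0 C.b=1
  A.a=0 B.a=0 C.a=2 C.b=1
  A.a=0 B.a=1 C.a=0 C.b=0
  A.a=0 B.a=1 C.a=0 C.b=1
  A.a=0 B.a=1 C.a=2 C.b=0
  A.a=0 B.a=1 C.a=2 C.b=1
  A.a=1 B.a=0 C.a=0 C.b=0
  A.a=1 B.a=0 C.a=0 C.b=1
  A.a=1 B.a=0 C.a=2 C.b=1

outcome vector order: (A.a,B.a,C.a,C.b)
under SC → 0/0/0/0, 0/0/0/1, 0/0/2/1, 0/1/0/0, 0/1/0/1, 0/1/2/1, 1/0/0/0, 1/0/0/1, 1/0/2/1
claimed∖SC = {0/1/2/0}

spurious: A.a=0 B.a=1 C.a=2 C.b=0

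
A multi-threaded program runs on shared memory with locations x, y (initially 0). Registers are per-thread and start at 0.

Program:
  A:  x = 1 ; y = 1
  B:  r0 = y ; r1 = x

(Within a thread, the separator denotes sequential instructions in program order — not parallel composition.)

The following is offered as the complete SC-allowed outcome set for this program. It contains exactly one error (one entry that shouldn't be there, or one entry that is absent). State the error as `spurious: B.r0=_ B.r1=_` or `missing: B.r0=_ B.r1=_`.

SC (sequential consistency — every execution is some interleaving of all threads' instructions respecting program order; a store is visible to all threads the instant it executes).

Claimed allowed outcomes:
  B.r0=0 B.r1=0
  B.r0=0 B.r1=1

missing: B.r0=1 B.r1=1

outcome vector order: (B.r0,B.r1)
SC: 3 outcomes — {00 01 11}
SC∖claimed = {11}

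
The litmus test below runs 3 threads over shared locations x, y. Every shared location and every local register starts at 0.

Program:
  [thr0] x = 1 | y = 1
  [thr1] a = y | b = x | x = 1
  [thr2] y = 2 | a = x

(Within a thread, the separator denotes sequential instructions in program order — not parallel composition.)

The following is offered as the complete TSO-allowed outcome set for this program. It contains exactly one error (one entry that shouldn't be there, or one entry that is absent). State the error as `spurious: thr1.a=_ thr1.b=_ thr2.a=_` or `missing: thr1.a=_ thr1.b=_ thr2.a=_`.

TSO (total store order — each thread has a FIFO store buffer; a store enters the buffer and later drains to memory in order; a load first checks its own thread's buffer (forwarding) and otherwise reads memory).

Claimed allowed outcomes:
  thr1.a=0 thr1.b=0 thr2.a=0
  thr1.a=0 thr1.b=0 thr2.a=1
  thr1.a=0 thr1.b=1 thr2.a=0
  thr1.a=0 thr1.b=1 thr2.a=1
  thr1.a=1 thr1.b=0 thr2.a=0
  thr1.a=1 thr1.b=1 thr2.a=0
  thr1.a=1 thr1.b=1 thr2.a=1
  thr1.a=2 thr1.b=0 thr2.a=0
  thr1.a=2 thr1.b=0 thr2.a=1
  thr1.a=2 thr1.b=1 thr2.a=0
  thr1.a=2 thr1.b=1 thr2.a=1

outcome vector order: (thr1.a,thr1.b,thr2.a)
TSO (10): 0/0/0, 0/0/1, 0/1/0, 0/1/1, 1/1/0, 1/1/1, 2/0/0, 2/0/1, 2/1/0, 2/1/1
claimed∖TSO = {1/0/0}

spurious: thr1.a=1 thr1.b=0 thr2.a=0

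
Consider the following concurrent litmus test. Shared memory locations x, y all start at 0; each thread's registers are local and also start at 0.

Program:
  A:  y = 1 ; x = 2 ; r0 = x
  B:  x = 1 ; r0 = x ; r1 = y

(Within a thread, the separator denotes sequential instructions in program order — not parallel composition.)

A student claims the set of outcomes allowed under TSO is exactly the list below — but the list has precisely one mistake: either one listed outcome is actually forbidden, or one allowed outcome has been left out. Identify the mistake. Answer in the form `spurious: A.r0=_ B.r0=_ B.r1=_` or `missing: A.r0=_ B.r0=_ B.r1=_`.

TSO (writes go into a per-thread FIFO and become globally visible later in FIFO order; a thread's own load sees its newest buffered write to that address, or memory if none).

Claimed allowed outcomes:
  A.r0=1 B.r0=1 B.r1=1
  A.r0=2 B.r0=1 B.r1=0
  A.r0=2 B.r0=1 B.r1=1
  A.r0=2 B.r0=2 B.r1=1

outcome vector order: (A.r0,B.r0,B.r1)
[TSO] allowed = {110 111 210 211 221}
TSO∖claimed = {110}

missing: A.r0=1 B.r0=1 B.r1=0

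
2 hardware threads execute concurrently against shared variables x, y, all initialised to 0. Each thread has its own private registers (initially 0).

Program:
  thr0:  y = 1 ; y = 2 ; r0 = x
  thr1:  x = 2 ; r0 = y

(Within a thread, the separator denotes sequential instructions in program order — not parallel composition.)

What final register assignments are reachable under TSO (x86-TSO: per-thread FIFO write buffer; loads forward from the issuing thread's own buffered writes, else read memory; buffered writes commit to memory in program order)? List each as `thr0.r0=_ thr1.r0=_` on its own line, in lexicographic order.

thr0.r0=0 thr1.r0=0
thr0.r0=0 thr1.r0=1
thr0.r0=0 thr1.r0=2
thr0.r0=2 thr1.r0=0
thr0.r0=2 thr1.r0=1
thr0.r0=2 thr1.r0=2

outcome vector order: (thr0.r0,thr1.r0)
|TSO outcomes| = 6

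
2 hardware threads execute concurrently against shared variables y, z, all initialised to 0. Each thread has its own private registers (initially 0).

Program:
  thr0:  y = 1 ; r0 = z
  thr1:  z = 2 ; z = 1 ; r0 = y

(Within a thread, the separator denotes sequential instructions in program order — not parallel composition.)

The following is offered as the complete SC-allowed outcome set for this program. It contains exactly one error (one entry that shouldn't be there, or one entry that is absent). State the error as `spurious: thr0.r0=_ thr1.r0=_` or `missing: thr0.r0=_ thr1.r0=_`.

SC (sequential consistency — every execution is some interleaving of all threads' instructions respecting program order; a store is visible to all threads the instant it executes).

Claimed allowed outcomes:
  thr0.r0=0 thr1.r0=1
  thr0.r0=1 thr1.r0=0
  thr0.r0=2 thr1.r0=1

missing: thr0.r0=1 thr1.r0=1

outcome vector order: (thr0.r0,thr1.r0)
SC: 4 outcomes — {<0 1>, <1 0>, <1 1>, <2 1>}
SC∖claimed = {<1 1>}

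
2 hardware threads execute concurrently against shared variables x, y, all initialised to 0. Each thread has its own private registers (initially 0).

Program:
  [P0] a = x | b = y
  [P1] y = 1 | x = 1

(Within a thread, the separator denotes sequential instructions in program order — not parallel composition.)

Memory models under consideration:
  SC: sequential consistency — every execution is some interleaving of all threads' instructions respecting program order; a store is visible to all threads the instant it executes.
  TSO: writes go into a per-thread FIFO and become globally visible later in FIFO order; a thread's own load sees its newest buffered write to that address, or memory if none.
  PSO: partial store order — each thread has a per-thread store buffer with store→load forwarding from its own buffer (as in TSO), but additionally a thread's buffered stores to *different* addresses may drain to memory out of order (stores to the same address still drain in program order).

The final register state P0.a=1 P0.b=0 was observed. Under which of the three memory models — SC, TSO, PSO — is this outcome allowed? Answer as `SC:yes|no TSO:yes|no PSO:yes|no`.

SC:no TSO:no PSO:yes

outcome vector order: (P0.a,P0.b)
under SC → 00 01 11
under TSO → 00 01 11
under PSO → 00 01 10 11
target 10 ∈ {PSO}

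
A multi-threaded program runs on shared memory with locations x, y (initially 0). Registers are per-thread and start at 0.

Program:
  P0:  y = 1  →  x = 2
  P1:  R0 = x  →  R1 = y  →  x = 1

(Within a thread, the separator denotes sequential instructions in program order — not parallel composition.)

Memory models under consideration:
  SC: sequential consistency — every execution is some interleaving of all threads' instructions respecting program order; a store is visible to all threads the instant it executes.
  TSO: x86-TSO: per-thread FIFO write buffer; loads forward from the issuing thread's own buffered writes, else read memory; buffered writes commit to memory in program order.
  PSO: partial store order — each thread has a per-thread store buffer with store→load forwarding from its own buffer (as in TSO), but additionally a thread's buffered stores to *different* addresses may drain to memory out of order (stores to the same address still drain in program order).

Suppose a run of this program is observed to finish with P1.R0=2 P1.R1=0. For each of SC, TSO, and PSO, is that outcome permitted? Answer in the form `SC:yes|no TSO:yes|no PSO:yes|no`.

SC:no TSO:no PSO:yes

outcome vector order: (P1.R0,P1.R1)
[SC] allowed = {(0,0) (0,1) (2,1)}
[TSO] allowed = {(0,0) (0,1) (2,1)}
[PSO] allowed = {(0,0) (0,1) (2,0) (2,1)}
target (2,0) ∈ {PSO}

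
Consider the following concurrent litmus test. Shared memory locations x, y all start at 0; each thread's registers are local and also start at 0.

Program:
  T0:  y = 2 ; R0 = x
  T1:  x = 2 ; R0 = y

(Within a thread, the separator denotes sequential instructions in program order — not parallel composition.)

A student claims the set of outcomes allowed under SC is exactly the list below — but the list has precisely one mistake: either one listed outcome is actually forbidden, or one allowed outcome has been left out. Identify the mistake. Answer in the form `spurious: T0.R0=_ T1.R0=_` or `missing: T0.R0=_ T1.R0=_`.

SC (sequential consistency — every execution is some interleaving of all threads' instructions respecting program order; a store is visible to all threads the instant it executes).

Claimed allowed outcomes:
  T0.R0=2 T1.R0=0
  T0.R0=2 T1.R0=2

missing: T0.R0=0 T1.R0=2

outcome vector order: (T0.R0,T1.R0)
SC: 3 outcomes — {(0,2); (2,0); (2,2)}
SC∖claimed = {(0,2)}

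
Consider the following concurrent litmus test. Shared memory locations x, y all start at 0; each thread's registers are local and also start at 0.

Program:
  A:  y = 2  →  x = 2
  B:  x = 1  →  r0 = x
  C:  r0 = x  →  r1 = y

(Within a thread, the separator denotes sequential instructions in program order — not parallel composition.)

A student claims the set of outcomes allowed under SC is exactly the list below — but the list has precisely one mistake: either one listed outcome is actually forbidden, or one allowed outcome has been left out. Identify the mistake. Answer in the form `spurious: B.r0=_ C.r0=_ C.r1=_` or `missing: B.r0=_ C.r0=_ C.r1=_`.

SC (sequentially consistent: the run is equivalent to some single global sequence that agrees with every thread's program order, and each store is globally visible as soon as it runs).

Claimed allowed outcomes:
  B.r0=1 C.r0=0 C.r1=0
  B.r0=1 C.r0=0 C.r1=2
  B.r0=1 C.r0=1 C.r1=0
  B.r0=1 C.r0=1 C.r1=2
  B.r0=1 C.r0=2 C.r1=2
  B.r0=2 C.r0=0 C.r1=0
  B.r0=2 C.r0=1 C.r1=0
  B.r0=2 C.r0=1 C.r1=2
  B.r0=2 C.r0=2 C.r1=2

outcome vector order: (B.r0,C.r0,C.r1)
SC: 10 outcomes — {100 102 110 112 122 200 202 210 212 222}
SC∖claimed = {202}

missing: B.r0=2 C.r0=0 C.r1=2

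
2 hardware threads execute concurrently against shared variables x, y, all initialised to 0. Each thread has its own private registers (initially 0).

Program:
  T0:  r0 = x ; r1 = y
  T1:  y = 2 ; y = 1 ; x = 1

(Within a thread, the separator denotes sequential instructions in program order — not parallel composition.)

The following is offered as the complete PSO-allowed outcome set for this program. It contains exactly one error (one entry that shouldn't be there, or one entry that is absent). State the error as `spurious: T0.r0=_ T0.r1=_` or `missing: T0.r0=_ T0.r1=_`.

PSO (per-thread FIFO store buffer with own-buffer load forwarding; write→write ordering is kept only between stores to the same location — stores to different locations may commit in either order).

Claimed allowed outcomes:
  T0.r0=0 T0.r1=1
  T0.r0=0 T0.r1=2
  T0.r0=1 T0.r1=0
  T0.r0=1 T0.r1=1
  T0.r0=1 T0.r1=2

outcome vector order: (T0.r0,T0.r1)
[PSO] allowed = {0/0; 0/1; 0/2; 1/0; 1/1; 1/2}
PSO∖claimed = {0/0}

missing: T0.r0=0 T0.r1=0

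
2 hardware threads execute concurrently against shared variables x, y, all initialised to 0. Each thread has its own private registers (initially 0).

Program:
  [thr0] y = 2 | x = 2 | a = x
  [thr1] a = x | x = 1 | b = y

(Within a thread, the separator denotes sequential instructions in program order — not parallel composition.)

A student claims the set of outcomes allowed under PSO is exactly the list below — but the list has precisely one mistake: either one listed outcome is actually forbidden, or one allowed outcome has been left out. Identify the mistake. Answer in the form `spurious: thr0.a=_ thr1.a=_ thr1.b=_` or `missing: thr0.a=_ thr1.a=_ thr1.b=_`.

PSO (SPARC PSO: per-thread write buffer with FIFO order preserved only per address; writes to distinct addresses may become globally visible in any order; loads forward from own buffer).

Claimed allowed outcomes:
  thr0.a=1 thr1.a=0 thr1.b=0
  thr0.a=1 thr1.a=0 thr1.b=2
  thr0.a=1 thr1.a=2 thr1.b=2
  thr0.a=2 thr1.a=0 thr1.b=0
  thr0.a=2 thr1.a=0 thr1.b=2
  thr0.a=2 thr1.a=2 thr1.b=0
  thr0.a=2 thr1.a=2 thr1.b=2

missing: thr0.a=1 thr1.a=2 thr1.b=0

outcome vector order: (thr0.a,thr1.a,thr1.b)
[PSO] allowed = {(1,0,0), (1,0,2), (1,2,0), (1,2,2), (2,0,0), (2,0,2), (2,2,0), (2,2,2)}
PSO∖claimed = {(1,2,0)}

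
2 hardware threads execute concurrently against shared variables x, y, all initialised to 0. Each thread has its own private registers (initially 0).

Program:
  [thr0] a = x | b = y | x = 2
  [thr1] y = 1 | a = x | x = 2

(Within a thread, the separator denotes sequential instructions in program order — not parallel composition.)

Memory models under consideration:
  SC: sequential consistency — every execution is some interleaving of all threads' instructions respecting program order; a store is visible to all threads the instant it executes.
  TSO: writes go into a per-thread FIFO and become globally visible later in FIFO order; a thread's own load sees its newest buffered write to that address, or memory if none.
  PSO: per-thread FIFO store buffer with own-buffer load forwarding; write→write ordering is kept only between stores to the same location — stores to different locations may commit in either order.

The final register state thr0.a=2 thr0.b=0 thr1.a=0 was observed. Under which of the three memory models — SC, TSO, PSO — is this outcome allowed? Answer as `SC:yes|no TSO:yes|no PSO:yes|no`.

outcome vector order: (thr0.a,thr0.b,thr1.a)
[SC] allowed = {<0 0 0>; <0 0 2>; <0 1 0>; <0 1 2>; <2 1 0>}
[TSO] allowed = {<0 0 0>; <0 0 2>; <0 1 0>; <0 1 2>; <2 1 0>}
[PSO] allowed = {<0 0 0>; <0 0 2>; <0 1 0>; <0 1 2>; <2 0 0>; <2 1 0>}
target <2 0 0> ∈ {PSO}

SC:no TSO:no PSO:yes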